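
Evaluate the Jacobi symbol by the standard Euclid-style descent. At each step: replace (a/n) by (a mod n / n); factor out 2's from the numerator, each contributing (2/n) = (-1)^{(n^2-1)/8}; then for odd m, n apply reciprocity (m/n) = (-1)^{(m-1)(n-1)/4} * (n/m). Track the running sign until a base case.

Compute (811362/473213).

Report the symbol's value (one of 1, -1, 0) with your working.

(811362/473213): 811362 mod 473213 = 338149, so (811362/473213) = (338149/473213)
flip (338149/473213) -> (473213/338149): both odd, 338149 mod 4 = 1, 473213 mod 4 = 1, so the flip contributes +1; sign now +1
(473213/338149): 473213 mod 338149 = 135064, so (473213/338149) = (135064/338149)
factor out 2^3: 135064 = 2^3·16883; with 338149 mod 8 = 5, (2/338149) = -1; sign now -1; continue with (16883/338149)
flip (16883/338149) -> (338149/16883): both odd, 16883 mod 4 = 3, 338149 mod 4 = 1, so the flip contributes +1; sign now -1
(338149/16883): 338149 mod 16883 = 489, so (338149/16883) = (489/16883)
flip (489/16883) -> (16883/489): both odd, 489 mod 4 = 1, 16883 mod 4 = 3, so the flip contributes +1; sign now -1
(16883/489): 16883 mod 489 = 257, so (16883/489) = (257/489)
flip (257/489) -> (489/257): both odd, 257 mod 4 = 1, 489 mod 4 = 1, so the flip contributes +1; sign now -1
(489/257): 489 mod 257 = 232, so (489/257) = (232/257)
factor out 2^3: 232 = 2^3·29; with 257 mod 8 = 1, (2/257) = +1; sign now -1; continue with (29/257)
flip (29/257) -> (257/29): both odd, 29 mod 4 = 1, 257 mod 4 = 1, so the flip contributes +1; sign now -1
(257/29): 257 mod 29 = 25, so (257/29) = (25/29)
flip (25/29) -> (29/25): both odd, 25 mod 4 = 1, 29 mod 4 = 1, so the flip contributes +1; sign now -1
(29/25): 29 mod 25 = 4, so (29/25) = (4/25)
factor out 2^2: 4 = 2^2·1; with 25 mod 8 = 1, (2/25) = +1; sign now -1; continue with (1/25)
reached (1/25) = 1, so the symbol is -1

-1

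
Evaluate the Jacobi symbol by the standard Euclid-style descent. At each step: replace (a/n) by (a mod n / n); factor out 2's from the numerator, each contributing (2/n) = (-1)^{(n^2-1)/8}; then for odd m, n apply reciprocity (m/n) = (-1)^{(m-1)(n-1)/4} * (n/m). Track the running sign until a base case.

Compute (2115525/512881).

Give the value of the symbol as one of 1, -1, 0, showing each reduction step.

(2115525/512881) = (64001/512881)   [reduce mod 512881]
reciprocity: (64001/512881) = +1·(512881/64001) since 64001 mod 4 = 1, 512881 mod 4 = 1; sign now +1
(512881/64001) = (873/64001)   [reduce mod 64001]
reciprocity: (873/64001) = +1·(64001/873) since 873 mod 4 = 1, 64001 mod 4 = 1; sign now +1
(64001/873) = (272/873)   [reduce mod 873]
272 = 2^4·17; (2/873) = +1 since 873 mod 8 = 1, so (272/873) = (+1)^4·(17/873); sign now +1
reciprocity: (17/873) = +1·(873/17) since 17 mod 4 = 1, 873 mod 4 = 1; sign now +1
(873/17) = (6/17)   [reduce mod 17]
6 = 2^1·3; (2/17) = +1 since 17 mod 8 = 1, so (6/17) = (+1)^1·(3/17); sign now +1
reciprocity: (3/17) = +1·(17/3) since 3 mod 4 = 3, 17 mod 4 = 1; sign now +1
(17/3) = (2/3)   [reduce mod 3]
2 = 2^1·1; (2/3) = -1 since 3 mod 8 = 3, so (2/3) = (-1)^1·(1/3); sign now -1
(1/3) = 1; final value = sign = -1

-1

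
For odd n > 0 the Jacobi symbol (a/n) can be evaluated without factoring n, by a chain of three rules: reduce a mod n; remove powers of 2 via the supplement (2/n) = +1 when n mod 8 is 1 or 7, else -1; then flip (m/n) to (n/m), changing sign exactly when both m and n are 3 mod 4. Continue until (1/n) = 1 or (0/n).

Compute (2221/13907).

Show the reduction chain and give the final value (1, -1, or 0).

flip (2221/13907) -> (13907/2221): both odd, 2221 mod 4 = 1, 13907 mod 4 = 3, so the flip contributes +1; sign now +1
(13907/2221): 13907 mod 2221 = 581, so (13907/2221) = (581/2221)
flip (581/2221) -> (2221/581): both odd, 581 mod 4 = 1, 2221 mod 4 = 1, so the flip contributes +1; sign now +1
(2221/581): 2221 mod 581 = 478, so (2221/581) = (478/581)
factor out 2^1: 478 = 2^1·239; with 581 mod 8 = 5, (2/581) = -1; sign now -1; continue with (239/581)
flip (239/581) -> (581/239): both odd, 239 mod 4 = 3, 581 mod 4 = 1, so the flip contributes +1; sign now -1
(581/239): 581 mod 239 = 103, so (581/239) = (103/239)
flip (103/239) -> (239/103): both odd, 103 mod 4 = 3, 239 mod 4 = 3, so the flip contributes -1; sign now +1
(239/103): 239 mod 103 = 33, so (239/103) = (33/103)
flip (33/103) -> (103/33): both odd, 33 mod 4 = 1, 103 mod 4 = 3, so the flip contributes +1; sign now +1
(103/33): 103 mod 33 = 4, so (103/33) = (4/33)
factor out 2^2: 4 = 2^2·1; with 33 mod 8 = 1, (2/33) = +1; sign now +1; continue with (1/33)
reached (1/33) = 1, so the symbol is +1

1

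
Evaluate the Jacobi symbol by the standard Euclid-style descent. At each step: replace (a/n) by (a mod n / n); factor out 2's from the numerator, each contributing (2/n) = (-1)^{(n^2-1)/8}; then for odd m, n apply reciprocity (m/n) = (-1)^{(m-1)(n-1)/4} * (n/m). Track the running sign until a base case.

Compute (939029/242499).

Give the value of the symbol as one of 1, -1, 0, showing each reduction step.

-1

(939029/242499) = (211532/242499)   [reduce mod 242499]
211532 = 2^2·52883; (2/242499) = -1 since 242499 mod 8 = 3, so (211532/242499) = (-1)^2·(52883/242499); sign now +1
reciprocity: (52883/242499) = -1·(242499/52883) since 52883 mod 4 = 3, 242499 mod 4 = 3; sign now -1
(242499/52883) = (30967/52883)   [reduce mod 52883]
reciprocity: (30967/52883) = -1·(52883/30967) since 30967 mod 4 = 3, 52883 mod 4 = 3; sign now +1
(52883/30967) = (21916/30967)   [reduce mod 30967]
21916 = 2^2·5479; (2/30967) = +1 since 30967 mod 8 = 7, so (21916/30967) = (+1)^2·(5479/30967); sign now +1
reciprocity: (5479/30967) = -1·(30967/5479) since 5479 mod 4 = 3, 30967 mod 4 = 3; sign now -1
(30967/5479) = (3572/5479)   [reduce mod 5479]
3572 = 2^2·893; (2/5479) = +1 since 5479 mod 8 = 7, so (3572/5479) = (+1)^2·(893/5479); sign now -1
reciprocity: (893/5479) = +1·(5479/893) since 893 mod 4 = 1, 5479 mod 4 = 3; sign now -1
(5479/893) = (121/893)   [reduce mod 893]
reciprocity: (121/893) = +1·(893/121) since 121 mod 4 = 1, 893 mod 4 = 1; sign now -1
(893/121) = (46/121)   [reduce mod 121]
46 = 2^1·23; (2/121) = +1 since 121 mod 8 = 1, so (46/121) = (+1)^1·(23/121); sign now -1
reciprocity: (23/121) = +1·(121/23) since 23 mod 4 = 3, 121 mod 4 = 1; sign now -1
(121/23) = (6/23)   [reduce mod 23]
6 = 2^1·3; (2/23) = +1 since 23 mod 8 = 7, so (6/23) = (+1)^1·(3/23); sign now -1
reciprocity: (3/23) = -1·(23/3) since 3 mod 4 = 3, 23 mod 4 = 3; sign now +1
(23/3) = (2/3)   [reduce mod 3]
2 = 2^1·1; (2/3) = -1 since 3 mod 8 = 3, so (2/3) = (-1)^1·(1/3); sign now -1
(1/3) = 1; final value = sign = -1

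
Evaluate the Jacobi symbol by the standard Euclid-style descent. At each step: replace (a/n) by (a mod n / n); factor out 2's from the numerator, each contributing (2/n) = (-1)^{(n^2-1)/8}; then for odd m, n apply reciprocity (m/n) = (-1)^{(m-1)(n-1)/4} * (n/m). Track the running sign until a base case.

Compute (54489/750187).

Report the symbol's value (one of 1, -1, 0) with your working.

reciprocity: (54489/750187) = +1·(750187/54489) since 54489 mod 4 = 1, 750187 mod 4 = 3; sign now +1
(750187/54489) = (41830/54489)   [reduce mod 54489]
41830 = 2^1·20915; (2/54489) = +1 since 54489 mod 8 = 1, so (41830/54489) = (+1)^1·(20915/54489); sign now +1
reciprocity: (20915/54489) = +1·(54489/20915) since 20915 mod 4 = 3, 54489 mod 4 = 1; sign now +1
(54489/20915) = (12659/20915)   [reduce mod 20915]
reciprocity: (12659/20915) = -1·(20915/12659) since 12659 mod 4 = 3, 20915 mod 4 = 3; sign now -1
(20915/12659) = (8256/12659)   [reduce mod 12659]
8256 = 2^6·129; (2/12659) = -1 since 12659 mod 8 = 3, so (8256/12659) = (-1)^6·(129/12659); sign now -1
reciprocity: (129/12659) = +1·(12659/129) since 129 mod 4 = 1, 12659 mod 4 = 3; sign now -1
(12659/129) = (17/129)   [reduce mod 129]
reciprocity: (17/129) = +1·(129/17) since 17 mod 4 = 1, 129 mod 4 = 1; sign now -1
(129/17) = (10/17)   [reduce mod 17]
10 = 2^1·5; (2/17) = +1 since 17 mod 8 = 1, so (10/17) = (+1)^1·(5/17); sign now -1
reciprocity: (5/17) = +1·(17/5) since 5 mod 4 = 1, 17 mod 4 = 1; sign now -1
(17/5) = (2/5)   [reduce mod 5]
2 = 2^1·1; (2/5) = -1 since 5 mod 8 = 5, so (2/5) = (-1)^1·(1/5); sign now +1
(1/5) = 1; final value = sign = +1

1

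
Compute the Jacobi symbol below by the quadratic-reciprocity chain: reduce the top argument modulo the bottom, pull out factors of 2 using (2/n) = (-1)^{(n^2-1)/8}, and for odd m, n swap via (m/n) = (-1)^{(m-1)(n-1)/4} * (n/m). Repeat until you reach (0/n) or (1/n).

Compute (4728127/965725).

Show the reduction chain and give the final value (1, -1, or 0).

(4728127/965725): 4728127 mod 965725 = 865227, so (4728127/965725) = (865227/965725)
flip (865227/965725) -> (965725/865227): both odd, 865227 mod 4 = 3, 965725 mod 4 = 1, so the flip contributes +1; sign now +1
(965725/865227): 965725 mod 865227 = 100498, so (965725/865227) = (100498/865227)
factor out 2^1: 100498 = 2^1·50249; with 865227 mod 8 = 3, (2/865227) = -1; sign now -1; continue with (50249/865227)
flip (50249/865227) -> (865227/50249): both odd, 50249 mod 4 = 1, 865227 mod 4 = 3, so the flip contributes +1; sign now -1
(865227/50249): 865227 mod 50249 = 10994, so (865227/50249) = (10994/50249)
factor out 2^1: 10994 = 2^1·5497; with 50249 mod 8 = 1, (2/50249) = +1; sign now -1; continue with (5497/50249)
flip (5497/50249) -> (50249/5497): both odd, 5497 mod 4 = 1, 50249 mod 4 = 1, so the flip contributes +1; sign now -1
(50249/5497): 50249 mod 5497 = 776, so (50249/5497) = (776/5497)
factor out 2^3: 776 = 2^3·97; with 5497 mod 8 = 1, (2/5497) = +1; sign now -1; continue with (97/5497)
flip (97/5497) -> (5497/97): both odd, 97 mod 4 = 1, 5497 mod 4 = 1, so the flip contributes +1; sign now -1
(5497/97): 5497 mod 97 = 65, so (5497/97) = (65/97)
flip (65/97) -> (97/65): both odd, 65 mod 4 = 1, 97 mod 4 = 1, so the flip contributes +1; sign now -1
(97/65): 97 mod 65 = 32, so (97/65) = (32/65)
factor out 2^5: 32 = 2^5·1; with 65 mod 8 = 1, (2/65) = +1; sign now -1; continue with (1/65)
reached (1/65) = 1, so the symbol is -1

-1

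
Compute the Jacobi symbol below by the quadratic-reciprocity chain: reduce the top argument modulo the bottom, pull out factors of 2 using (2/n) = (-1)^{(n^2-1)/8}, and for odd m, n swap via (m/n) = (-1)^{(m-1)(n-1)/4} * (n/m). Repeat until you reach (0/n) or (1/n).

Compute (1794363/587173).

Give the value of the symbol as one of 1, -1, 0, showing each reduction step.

1

(1794363/587173) = (32844/587173)   [reduce mod 587173]
32844 = 2^2·8211; (2/587173) = -1 since 587173 mod 8 = 5, so (32844/587173) = (-1)^2·(8211/587173); sign now +1
reciprocity: (8211/587173) = +1·(587173/8211) since 8211 mod 4 = 3, 587173 mod 4 = 1; sign now +1
(587173/8211) = (4192/8211)   [reduce mod 8211]
4192 = 2^5·131; (2/8211) = -1 since 8211 mod 8 = 3, so (4192/8211) = (-1)^5·(131/8211); sign now -1
reciprocity: (131/8211) = -1·(8211/131) since 131 mod 4 = 3, 8211 mod 4 = 3; sign now +1
(8211/131) = (89/131)   [reduce mod 131]
reciprocity: (89/131) = +1·(131/89) since 89 mod 4 = 1, 131 mod 4 = 3; sign now +1
(131/89) = (42/89)   [reduce mod 89]
42 = 2^1·21; (2/89) = +1 since 89 mod 8 = 1, so (42/89) = (+1)^1·(21/89); sign now +1
reciprocity: (21/89) = +1·(89/21) since 21 mod 4 = 1, 89 mod 4 = 1; sign now +1
(89/21) = (5/21)   [reduce mod 21]
reciprocity: (5/21) = +1·(21/5) since 5 mod 4 = 1, 21 mod 4 = 1; sign now +1
(21/5) = (1/5)   [reduce mod 5]
(1/5) = 1; final value = sign = +1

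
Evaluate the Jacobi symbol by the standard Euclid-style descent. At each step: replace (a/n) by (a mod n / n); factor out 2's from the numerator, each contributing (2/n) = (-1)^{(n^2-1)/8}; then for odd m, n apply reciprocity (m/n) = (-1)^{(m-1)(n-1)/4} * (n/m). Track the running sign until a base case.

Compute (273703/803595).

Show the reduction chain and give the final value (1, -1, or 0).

1

flip (273703/803595) -> (803595/273703): both odd, 273703 mod 4 = 3, 803595 mod 4 = 3, so the flip contributes -1; sign now -1
(803595/273703): 803595 mod 273703 = 256189, so (803595/273703) = (256189/273703)
flip (256189/273703) -> (273703/256189): both odd, 256189 mod 4 = 1, 273703 mod 4 = 3, so the flip contributes +1; sign now -1
(273703/256189): 273703 mod 256189 = 17514, so (273703/256189) = (17514/256189)
factor out 2^1: 17514 = 2^1·8757; with 256189 mod 8 = 5, (2/256189) = -1; sign now +1; continue with (8757/256189)
flip (8757/256189) -> (256189/8757): both odd, 8757 mod 4 = 1, 256189 mod 4 = 1, so the flip contributes +1; sign now +1
(256189/8757): 256189 mod 8757 = 2236, so (256189/8757) = (2236/8757)
factor out 2^2: 2236 = 2^2·559; with 8757 mod 8 = 5, (2/8757) = -1; sign now +1; continue with (559/8757)
flip (559/8757) -> (8757/559): both odd, 559 mod 4 = 3, 8757 mod 4 = 1, so the flip contributes +1; sign now +1
(8757/559): 8757 mod 559 = 372, so (8757/559) = (372/559)
factor out 2^2: 372 = 2^2·93; with 559 mod 8 = 7, (2/559) = +1; sign now +1; continue with (93/559)
flip (93/559) -> (559/93): both odd, 93 mod 4 = 1, 559 mod 4 = 3, so the flip contributes +1; sign now +1
(559/93): 559 mod 93 = 1, so (559/93) = (1/93)
reached (1/93) = 1, so the symbol is +1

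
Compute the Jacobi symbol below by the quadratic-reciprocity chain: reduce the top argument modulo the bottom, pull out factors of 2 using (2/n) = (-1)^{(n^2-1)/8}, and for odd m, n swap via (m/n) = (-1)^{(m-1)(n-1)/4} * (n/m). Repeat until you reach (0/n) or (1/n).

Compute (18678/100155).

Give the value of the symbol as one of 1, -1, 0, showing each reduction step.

0

18678 = 2^1·9339; (2/100155) = -1 since 100155 mod 8 = 3, so (18678/100155) = (-1)^1·(9339/100155); sign now -1
reciprocity: (9339/100155) = -1·(100155/9339) since 9339 mod 4 = 3, 100155 mod 4 = 3; sign now +1
(100155/9339) = (6765/9339)   [reduce mod 9339]
reciprocity: (6765/9339) = +1·(9339/6765) since 6765 mod 4 = 1, 9339 mod 4 = 3; sign now +1
(9339/6765) = (2574/6765)   [reduce mod 6765]
2574 = 2^1·1287; (2/6765) = -1 since 6765 mod 8 = 5, so (2574/6765) = (-1)^1·(1287/6765); sign now -1
reciprocity: (1287/6765) = +1·(6765/1287) since 1287 mod 4 = 3, 6765 mod 4 = 1; sign now -1
(6765/1287) = (330/1287)   [reduce mod 1287]
330 = 2^1·165; (2/1287) = +1 since 1287 mod 8 = 7, so (330/1287) = (+1)^1·(165/1287); sign now -1
reciprocity: (165/1287) = +1·(1287/165) since 165 mod 4 = 1, 1287 mod 4 = 3; sign now -1
(1287/165) = (132/165)   [reduce mod 165]
132 = 2^2·33; (2/165) = -1 since 165 mod 8 = 5, so (132/165) = (-1)^2·(33/165); sign now -1
reciprocity: (33/165) = +1·(165/33) since 33 mod 4 = 1, 165 mod 4 = 1; sign now -1
(165/33) = (0/33)   [reduce mod 33]
(0/33) = 0   [gcd(a, n) > 1]; final value = 0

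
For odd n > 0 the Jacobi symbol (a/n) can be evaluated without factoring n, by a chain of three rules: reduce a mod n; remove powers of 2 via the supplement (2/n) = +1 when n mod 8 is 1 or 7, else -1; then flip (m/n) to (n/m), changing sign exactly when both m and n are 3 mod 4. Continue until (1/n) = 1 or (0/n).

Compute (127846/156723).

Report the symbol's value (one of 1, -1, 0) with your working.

factor out 2^1: 127846 = 2^1·63923; with 156723 mod 8 = 3, (2/156723) = -1; sign now -1; continue with (63923/156723)
flip (63923/156723) -> (156723/63923): both odd, 63923 mod 4 = 3, 156723 mod 4 = 3, so the flip contributes -1; sign now +1
(156723/63923): 156723 mod 63923 = 28877, so (156723/63923) = (28877/63923)
flip (28877/63923) -> (63923/28877): both odd, 28877 mod 4 = 1, 63923 mod 4 = 3, so the flip contributes +1; sign now +1
(63923/28877): 63923 mod 28877 = 6169, so (63923/28877) = (6169/28877)
flip (6169/28877) -> (28877/6169): both odd, 6169 mod 4 = 1, 28877 mod 4 = 1, so the flip contributes +1; sign now +1
(28877/6169): 28877 mod 6169 = 4201, so (28877/6169) = (4201/6169)
flip (4201/6169) -> (6169/4201): both odd, 4201 mod 4 = 1, 6169 mod 4 = 1, so the flip contributes +1; sign now +1
(6169/4201): 6169 mod 4201 = 1968, so (6169/4201) = (1968/4201)
factor out 2^4: 1968 = 2^4·123; with 4201 mod 8 = 1, (2/4201) = +1; sign now +1; continue with (123/4201)
flip (123/4201) -> (4201/123): both odd, 123 mod 4 = 3, 4201 mod 4 = 1, so the flip contributes +1; sign now +1
(4201/123): 4201 mod 123 = 19, so (4201/123) = (19/123)
flip (19/123) -> (123/19): both odd, 19 mod 4 = 3, 123 mod 4 = 3, so the flip contributes -1; sign now -1
(123/19): 123 mod 19 = 9, so (123/19) = (9/19)
flip (9/19) -> (19/9): both odd, 9 mod 4 = 1, 19 mod 4 = 3, so the flip contributes +1; sign now -1
(19/9): 19 mod 9 = 1, so (19/9) = (1/9)
reached (1/9) = 1, so the symbol is -1

-1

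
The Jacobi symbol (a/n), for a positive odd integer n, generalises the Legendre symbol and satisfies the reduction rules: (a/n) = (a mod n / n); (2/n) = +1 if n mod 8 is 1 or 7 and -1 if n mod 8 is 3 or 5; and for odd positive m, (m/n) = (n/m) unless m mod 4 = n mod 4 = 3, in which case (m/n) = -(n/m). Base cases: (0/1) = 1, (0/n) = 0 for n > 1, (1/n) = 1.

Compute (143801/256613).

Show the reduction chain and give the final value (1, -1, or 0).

reciprocity: (143801/256613) = +1·(256613/143801) since 143801 mod 4 = 1, 256613 mod 4 = 1; sign now +1
(256613/143801) = (112812/143801)   [reduce mod 143801]
112812 = 2^2·28203; (2/143801) = +1 since 143801 mod 8 = 1, so (112812/143801) = (+1)^2·(28203/143801); sign now +1
reciprocity: (28203/143801) = +1·(143801/28203) since 28203 mod 4 = 3, 143801 mod 4 = 1; sign now +1
(143801/28203) = (2786/28203)   [reduce mod 28203]
2786 = 2^1·1393; (2/28203) = -1 since 28203 mod 8 = 3, so (2786/28203) = (-1)^1·(1393/28203); sign now -1
reciprocity: (1393/28203) = +1·(28203/1393) since 1393 mod 4 = 1, 28203 mod 4 = 3; sign now -1
(28203/1393) = (343/1393)   [reduce mod 1393]
reciprocity: (343/1393) = +1·(1393/343) since 343 mod 4 = 3, 1393 mod 4 = 1; sign now -1
(1393/343) = (21/343)   [reduce mod 343]
reciprocity: (21/343) = +1·(343/21) since 21 mod 4 = 1, 343 mod 4 = 3; sign now -1
(343/21) = (7/21)   [reduce mod 21]
reciprocity: (7/21) = +1·(21/7) since 7 mod 4 = 3, 21 mod 4 = 1; sign now -1
(21/7) = (0/7)   [reduce mod 7]
(0/7) = 0   [gcd(a, n) > 1]; final value = 0

0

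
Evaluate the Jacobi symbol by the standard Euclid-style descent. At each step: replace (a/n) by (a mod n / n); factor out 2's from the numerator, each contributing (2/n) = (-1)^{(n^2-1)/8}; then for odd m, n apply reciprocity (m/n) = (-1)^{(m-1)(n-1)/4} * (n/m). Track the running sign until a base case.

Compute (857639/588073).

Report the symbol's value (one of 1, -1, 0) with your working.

(857639/588073): 857639 mod 588073 = 269566, so (857639/588073) = (269566/588073)
factor out 2^1: 269566 = 2^1·134783; with 588073 mod 8 = 1, (2/588073) = +1; sign now +1; continue with (134783/588073)
flip (134783/588073) -> (588073/134783): both odd, 134783 mod 4 = 3, 588073 mod 4 = 1, so the flip contributes +1; sign now +1
(588073/134783): 588073 mod 134783 = 48941, so (588073/134783) = (48941/134783)
flip (48941/134783) -> (134783/48941): both odd, 48941 mod 4 = 1, 134783 mod 4 = 3, so the flip contributes +1; sign now +1
(134783/48941): 134783 mod 48941 = 36901, so (134783/48941) = (36901/48941)
flip (36901/48941) -> (48941/36901): both odd, 36901 mod 4 = 1, 48941 mod 4 = 1, so the flip contributes +1; sign now +1
(48941/36901): 48941 mod 36901 = 12040, so (48941/36901) = (12040/36901)
factor out 2^3: 12040 = 2^3·1505; with 36901 mod 8 = 5, (2/36901) = -1; sign now -1; continue with (1505/36901)
flip (1505/36901) -> (36901/1505): both odd, 1505 mod 4 = 1, 36901 mod 4 = 1, so the flip contributes +1; sign now -1
(36901/1505): 36901 mod 1505 = 781, so (36901/1505) = (781/1505)
flip (781/1505) -> (1505/781): both odd, 781 mod 4 = 1, 1505 mod 4 = 1, so the flip contributes +1; sign now -1
(1505/781): 1505 mod 781 = 724, so (1505/781) = (724/781)
factor out 2^2: 724 = 2^2·181; with 781 mod 8 = 5, (2/781) = -1; sign now -1; continue with (181/781)
flip (181/781) -> (781/181): both odd, 181 mod 4 = 1, 781 mod 4 = 1, so the flip contributes +1; sign now -1
(781/181): 781 mod 181 = 57, so (781/181) = (57/181)
flip (57/181) -> (181/57): both odd, 57 mod 4 = 1, 181 mod 4 = 1, so the flip contributes +1; sign now -1
(181/57): 181 mod 57 = 10, so (181/57) = (10/57)
factor out 2^1: 10 = 2^1·5; with 57 mod 8 = 1, (2/57) = +1; sign now -1; continue with (5/57)
flip (5/57) -> (57/5): both odd, 5 mod 4 = 1, 57 mod 4 = 1, so the flip contributes +1; sign now -1
(57/5): 57 mod 5 = 2, so (57/5) = (2/5)
factor out 2^1: 2 = 2^1·1; with 5 mod 8 = 5, (2/5) = -1; sign now +1; continue with (1/5)
reached (1/5) = 1, so the symbol is +1

1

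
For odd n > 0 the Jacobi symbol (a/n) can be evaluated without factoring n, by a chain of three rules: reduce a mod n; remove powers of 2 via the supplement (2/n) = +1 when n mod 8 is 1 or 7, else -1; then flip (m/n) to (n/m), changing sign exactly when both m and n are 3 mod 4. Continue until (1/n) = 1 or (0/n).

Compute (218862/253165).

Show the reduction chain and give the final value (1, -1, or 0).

218862 = 2^1·109431; (2/253165) = -1 since 253165 mod 8 = 5, so (218862/253165) = (-1)^1·(109431/253165); sign now -1
reciprocity: (109431/253165) = +1·(253165/109431) since 109431 mod 4 = 3, 253165 mod 4 = 1; sign now -1
(253165/109431) = (34303/109431)   [reduce mod 109431]
reciprocity: (34303/109431) = -1·(109431/34303) since 34303 mod 4 = 3, 109431 mod 4 = 3; sign now +1
(109431/34303) = (6522/34303)   [reduce mod 34303]
6522 = 2^1·3261; (2/34303) = +1 since 34303 mod 8 = 7, so (6522/34303) = (+1)^1·(3261/34303); sign now +1
reciprocity: (3261/34303) = +1·(34303/3261) since 3261 mod 4 = 1, 34303 mod 4 = 3; sign now +1
(34303/3261) = (1693/3261)   [reduce mod 3261]
reciprocity: (1693/3261) = +1·(3261/1693) since 1693 mod 4 = 1, 3261 mod 4 = 1; sign now +1
(3261/1693) = (1568/1693)   [reduce mod 1693]
1568 = 2^5·49; (2/1693) = -1 since 1693 mod 8 = 5, so (1568/1693) = (-1)^5·(49/1693); sign now -1
reciprocity: (49/1693) = +1·(1693/49) since 49 mod 4 = 1, 1693 mod 4 = 1; sign now -1
(1693/49) = (27/49)   [reduce mod 49]
reciprocity: (27/49) = +1·(49/27) since 27 mod 4 = 3, 49 mod 4 = 1; sign now -1
(49/27) = (22/27)   [reduce mod 27]
22 = 2^1·11; (2/27) = -1 since 27 mod 8 = 3, so (22/27) = (-1)^1·(11/27); sign now +1
reciprocity: (11/27) = -1·(27/11) since 11 mod 4 = 3, 27 mod 4 = 3; sign now -1
(27/11) = (5/11)   [reduce mod 11]
reciprocity: (5/11) = +1·(11/5) since 5 mod 4 = 1, 11 mod 4 = 3; sign now -1
(11/5) = (1/5)   [reduce mod 5]
(1/5) = 1; final value = sign = -1

-1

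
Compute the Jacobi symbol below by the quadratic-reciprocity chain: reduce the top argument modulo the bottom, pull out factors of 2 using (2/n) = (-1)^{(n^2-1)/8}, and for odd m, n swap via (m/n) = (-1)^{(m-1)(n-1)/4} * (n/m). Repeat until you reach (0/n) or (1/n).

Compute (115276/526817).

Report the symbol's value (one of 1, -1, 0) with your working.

1

factor out 2^2: 115276 = 2^2·28819; with 526817 mod 8 = 1, (2/526817) = +1; sign now +1; continue with (28819/526817)
flip (28819/526817) -> (526817/28819): both odd, 28819 mod 4 = 3, 526817 mod 4 = 1, so the flip contributes +1; sign now +1
(526817/28819): 526817 mod 28819 = 8075, so (526817/28819) = (8075/28819)
flip (8075/28819) -> (28819/8075): both odd, 8075 mod 4 = 3, 28819 mod 4 = 3, so the flip contributes -1; sign now -1
(28819/8075): 28819 mod 8075 = 4594, so (28819/8075) = (4594/8075)
factor out 2^1: 4594 = 2^1·2297; with 8075 mod 8 = 3, (2/8075) = -1; sign now +1; continue with (2297/8075)
flip (2297/8075) -> (8075/2297): both odd, 2297 mod 4 = 1, 8075 mod 4 = 3, so the flip contributes +1; sign now +1
(8075/2297): 8075 mod 2297 = 1184, so (8075/2297) = (1184/2297)
factor out 2^5: 1184 = 2^5·37; with 2297 mod 8 = 1, (2/2297) = +1; sign now +1; continue with (37/2297)
flip (37/2297) -> (2297/37): both odd, 37 mod 4 = 1, 2297 mod 4 = 1, so the flip contributes +1; sign now +1
(2297/37): 2297 mod 37 = 3, so (2297/37) = (3/37)
flip (3/37) -> (37/3): both odd, 3 mod 4 = 3, 37 mod 4 = 1, so the flip contributes +1; sign now +1
(37/3): 37 mod 3 = 1, so (37/3) = (1/3)
reached (1/3) = 1, so the symbol is +1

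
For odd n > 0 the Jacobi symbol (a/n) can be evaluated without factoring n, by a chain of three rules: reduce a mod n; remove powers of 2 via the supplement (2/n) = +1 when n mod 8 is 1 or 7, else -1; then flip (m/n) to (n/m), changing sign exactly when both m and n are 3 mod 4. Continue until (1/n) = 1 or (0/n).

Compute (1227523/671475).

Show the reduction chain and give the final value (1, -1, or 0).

1

(1227523/671475): 1227523 mod 671475 = 556048, so (1227523/671475) = (556048/671475)
factor out 2^4: 556048 = 2^4·34753; with 671475 mod 8 = 3, (2/671475) = -1; sign now +1; continue with (34753/671475)
flip (34753/671475) -> (671475/34753): both odd, 34753 mod 4 = 1, 671475 mod 4 = 3, so the flip contributes +1; sign now +1
(671475/34753): 671475 mod 34753 = 11168, so (671475/34753) = (11168/34753)
factor out 2^5: 11168 = 2^5·349; with 34753 mod 8 = 1, (2/34753) = +1; sign now +1; continue with (349/34753)
flip (349/34753) -> (34753/349): both odd, 349 mod 4 = 1, 34753 mod 4 = 1, so the flip contributes +1; sign now +1
(34753/349): 34753 mod 349 = 202, so (34753/349) = (202/349)
factor out 2^1: 202 = 2^1·101; with 349 mod 8 = 5, (2/349) = -1; sign now -1; continue with (101/349)
flip (101/349) -> (349/101): both odd, 101 mod 4 = 1, 349 mod 4 = 1, so the flip contributes +1; sign now -1
(349/101): 349 mod 101 = 46, so (349/101) = (46/101)
factor out 2^1: 46 = 2^1·23; with 101 mod 8 = 5, (2/101) = -1; sign now +1; continue with (23/101)
flip (23/101) -> (101/23): both odd, 23 mod 4 = 3, 101 mod 4 = 1, so the flip contributes +1; sign now +1
(101/23): 101 mod 23 = 9, so (101/23) = (9/23)
flip (9/23) -> (23/9): both odd, 9 mod 4 = 1, 23 mod 4 = 3, so the flip contributes +1; sign now +1
(23/9): 23 mod 9 = 5, so (23/9) = (5/9)
flip (5/9) -> (9/5): both odd, 5 mod 4 = 1, 9 mod 4 = 1, so the flip contributes +1; sign now +1
(9/5): 9 mod 5 = 4, so (9/5) = (4/5)
factor out 2^2: 4 = 2^2·1; with 5 mod 8 = 5, (2/5) = -1; sign now +1; continue with (1/5)
reached (1/5) = 1, so the symbol is +1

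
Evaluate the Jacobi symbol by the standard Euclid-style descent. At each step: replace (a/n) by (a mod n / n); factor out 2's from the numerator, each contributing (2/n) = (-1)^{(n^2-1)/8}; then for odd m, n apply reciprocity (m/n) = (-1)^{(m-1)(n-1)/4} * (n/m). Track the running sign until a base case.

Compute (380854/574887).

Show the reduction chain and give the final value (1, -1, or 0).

1

factor out 2^1: 380854 = 2^1·190427; with 574887 mod 8 = 7, (2/574887) = +1; sign now +1; continue with (190427/574887)
flip (190427/574887) -> (574887/190427): both odd, 190427 mod 4 = 3, 574887 mod 4 = 3, so the flip contributes -1; sign now -1
(574887/190427): 574887 mod 190427 = 3606, so (574887/190427) = (3606/190427)
factor out 2^1: 3606 = 2^1·1803; with 190427 mod 8 = 3, (2/190427) = -1; sign now +1; continue with (1803/190427)
flip (1803/190427) -> (190427/1803): both odd, 1803 mod 4 = 3, 190427 mod 4 = 3, so the flip contributes -1; sign now -1
(190427/1803): 190427 mod 1803 = 1112, so (190427/1803) = (1112/1803)
factor out 2^3: 1112 = 2^3·139; with 1803 mod 8 = 3, (2/1803) = -1; sign now +1; continue with (139/1803)
flip (139/1803) -> (1803/139): both odd, 139 mod 4 = 3, 1803 mod 4 = 3, so the flip contributes -1; sign now -1
(1803/139): 1803 mod 139 = 135, so (1803/139) = (135/139)
flip (135/139) -> (139/135): both odd, 135 mod 4 = 3, 139 mod 4 = 3, so the flip contributes -1; sign now +1
(139/135): 139 mod 135 = 4, so (139/135) = (4/135)
factor out 2^2: 4 = 2^2·1; with 135 mod 8 = 7, (2/135) = +1; sign now +1; continue with (1/135)
reached (1/135) = 1, so the symbol is +1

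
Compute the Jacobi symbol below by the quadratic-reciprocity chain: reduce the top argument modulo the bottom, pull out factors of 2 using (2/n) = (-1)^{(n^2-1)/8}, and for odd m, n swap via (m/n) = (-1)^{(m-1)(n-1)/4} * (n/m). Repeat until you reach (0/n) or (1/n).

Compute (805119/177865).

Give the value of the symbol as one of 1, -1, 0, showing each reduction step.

(805119/177865): 805119 mod 177865 = 93659, so (805119/177865) = (93659/177865)
flip (93659/177865) -> (177865/93659): both odd, 93659 mod 4 = 3, 177865 mod 4 = 1, so the flip contributes +1; sign now +1
(177865/93659): 177865 mod 93659 = 84206, so (177865/93659) = (84206/93659)
factor out 2^1: 84206 = 2^1·42103; with 93659 mod 8 = 3, (2/93659) = -1; sign now -1; continue with (42103/93659)
flip (42103/93659) -> (93659/42103): both odd, 42103 mod 4 = 3, 93659 mod 4 = 3, so the flip contributes -1; sign now +1
(93659/42103): 93659 mod 42103 = 9453, so (93659/42103) = (9453/42103)
flip (9453/42103) -> (42103/9453): both odd, 9453 mod 4 = 1, 42103 mod 4 = 3, so the flip contributes +1; sign now +1
(42103/9453): 42103 mod 9453 = 4291, so (42103/9453) = (4291/9453)
flip (4291/9453) -> (9453/4291): both odd, 4291 mod 4 = 3, 9453 mod 4 = 1, so the flip contributes +1; sign now +1
(9453/4291): 9453 mod 4291 = 871, so (9453/4291) = (871/4291)
flip (871/4291) -> (4291/871): both odd, 871 mod 4 = 3, 4291 mod 4 = 3, so the flip contributes -1; sign now -1
(4291/871): 4291 mod 871 = 807, so (4291/871) = (807/871)
flip (807/871) -> (871/807): both odd, 807 mod 4 = 3, 871 mod 4 = 3, so the flip contributes -1; sign now +1
(871/807): 871 mod 807 = 64, so (871/807) = (64/807)
factor out 2^6: 64 = 2^6·1; with 807 mod 8 = 7, (2/807) = +1; sign now +1; continue with (1/807)
reached (1/807) = 1, so the symbol is +1

1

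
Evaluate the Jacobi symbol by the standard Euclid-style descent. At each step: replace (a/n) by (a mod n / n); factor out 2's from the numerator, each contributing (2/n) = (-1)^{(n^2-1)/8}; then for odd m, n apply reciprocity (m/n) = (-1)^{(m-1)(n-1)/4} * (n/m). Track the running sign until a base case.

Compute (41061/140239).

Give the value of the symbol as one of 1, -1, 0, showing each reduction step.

1

reciprocity: (41061/140239) = +1·(140239/41061) since 41061 mod 4 = 1, 140239 mod 4 = 3; sign now +1
(140239/41061) = (17056/41061)   [reduce mod 41061]
17056 = 2^5·533; (2/41061) = -1 since 41061 mod 8 = 5, so (17056/41061) = (-1)^5·(533/41061); sign now -1
reciprocity: (533/41061) = +1·(41061/533) since 533 mod 4 = 1, 41061 mod 4 = 1; sign now -1
(41061/533) = (20/533)   [reduce mod 533]
20 = 2^2·5; (2/533) = -1 since 533 mod 8 = 5, so (20/533) = (-1)^2·(5/533); sign now -1
reciprocity: (5/533) = +1·(533/5) since 5 mod 4 = 1, 533 mod 4 = 1; sign now -1
(533/5) = (3/5)   [reduce mod 5]
reciprocity: (3/5) = +1·(5/3) since 3 mod 4 = 3, 5 mod 4 = 1; sign now -1
(5/3) = (2/3)   [reduce mod 3]
2 = 2^1·1; (2/3) = -1 since 3 mod 8 = 3, so (2/3) = (-1)^1·(1/3); sign now +1
(1/3) = 1; final value = sign = +1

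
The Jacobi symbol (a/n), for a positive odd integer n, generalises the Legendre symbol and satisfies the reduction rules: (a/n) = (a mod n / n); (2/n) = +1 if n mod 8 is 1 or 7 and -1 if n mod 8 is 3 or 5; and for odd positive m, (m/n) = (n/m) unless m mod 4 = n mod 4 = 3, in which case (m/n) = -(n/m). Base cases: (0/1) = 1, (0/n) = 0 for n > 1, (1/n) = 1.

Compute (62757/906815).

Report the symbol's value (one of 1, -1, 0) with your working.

-1

reciprocity: (62757/906815) = +1·(906815/62757) since 62757 mod 4 = 1, 906815 mod 4 = 3; sign now +1
(906815/62757) = (28217/62757)   [reduce mod 62757]
reciprocity: (28217/62757) = +1·(62757/28217) since 28217 mod 4 = 1, 62757 mod 4 = 1; sign now +1
(62757/28217) = (6323/28217)   [reduce mod 28217]
reciprocity: (6323/28217) = +1·(28217/6323) since 6323 mod 4 = 3, 28217 mod 4 = 1; sign now +1
(28217/6323) = (2925/6323)   [reduce mod 6323]
reciprocity: (2925/6323) = +1·(6323/2925) since 2925 mod 4 = 1, 6323 mod 4 = 3; sign now +1
(6323/2925) = (473/2925)   [reduce mod 2925]
reciprocity: (473/2925) = +1·(2925/473) since 473 mod 4 = 1, 2925 mod 4 = 1; sign now +1
(2925/473) = (87/473)   [reduce mod 473]
reciprocity: (87/473) = +1·(473/87) since 87 mod 4 = 3, 473 mod 4 = 1; sign now +1
(473/87) = (38/87)   [reduce mod 87]
38 = 2^1·19; (2/87) = +1 since 87 mod 8 = 7, so (38/87) = (+1)^1·(19/87); sign now +1
reciprocity: (19/87) = -1·(87/19) since 19 mod 4 = 3, 87 mod 4 = 3; sign now -1
(87/19) = (11/19)   [reduce mod 19]
reciprocity: (11/19) = -1·(19/11) since 11 mod 4 = 3, 19 mod 4 = 3; sign now +1
(19/11) = (8/11)   [reduce mod 11]
8 = 2^3·1; (2/11) = -1 since 11 mod 8 = 3, so (8/11) = (-1)^3·(1/11); sign now -1
(1/11) = 1; final value = sign = -1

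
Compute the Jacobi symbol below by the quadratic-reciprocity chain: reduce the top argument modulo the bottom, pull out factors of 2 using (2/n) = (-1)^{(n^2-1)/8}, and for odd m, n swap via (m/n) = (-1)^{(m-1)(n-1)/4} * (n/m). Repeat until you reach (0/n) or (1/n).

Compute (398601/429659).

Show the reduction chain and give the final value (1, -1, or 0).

-1

reciprocity: (398601/429659) = +1·(429659/398601) since 398601 mod 4 = 1, 429659 mod 4 = 3; sign now +1
(429659/398601) = (31058/398601)   [reduce mod 398601]
31058 = 2^1·15529; (2/398601) = +1 since 398601 mod 8 = 1, so (31058/398601) = (+1)^1·(15529/398601); sign now +1
reciprocity: (15529/398601) = +1·(398601/15529) since 15529 mod 4 = 1, 398601 mod 4 = 1; sign now +1
(398601/15529) = (10376/15529)   [reduce mod 15529]
10376 = 2^3·1297; (2/15529) = +1 since 15529 mod 8 = 1, so (10376/15529) = (+1)^3·(1297/15529); sign now +1
reciprocity: (1297/15529) = +1·(15529/1297) since 1297 mod 4 = 1, 15529 mod 4 = 1; sign now +1
(15529/1297) = (1262/1297)   [reduce mod 1297]
1262 = 2^1·631; (2/1297) = +1 since 1297 mod 8 = 1, so (1262/1297) = (+1)^1·(631/1297); sign now +1
reciprocity: (631/1297) = +1·(1297/631) since 631 mod 4 = 3, 1297 mod 4 = 1; sign now +1
(1297/631) = (35/631)   [reduce mod 631]
reciprocity: (35/631) = -1·(631/35) since 35 mod 4 = 3, 631 mod 4 = 3; sign now -1
(631/35) = (1/35)   [reduce mod 35]
(1/35) = 1; final value = sign = -1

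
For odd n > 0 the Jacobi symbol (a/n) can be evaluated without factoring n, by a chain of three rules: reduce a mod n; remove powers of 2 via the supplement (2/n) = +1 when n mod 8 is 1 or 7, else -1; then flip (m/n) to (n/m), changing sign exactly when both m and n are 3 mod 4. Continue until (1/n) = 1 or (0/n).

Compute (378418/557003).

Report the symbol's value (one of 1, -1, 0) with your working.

1

factor out 2^1: 378418 = 2^1·189209; with 557003 mod 8 = 3, (2/557003) = -1; sign now -1; continue with (189209/557003)
flip (189209/557003) -> (557003/189209): both odd, 189209 mod 4 = 1, 557003 mod 4 = 3, so the flip contributes +1; sign now -1
(557003/189209): 557003 mod 189209 = 178585, so (557003/189209) = (178585/189209)
flip (178585/189209) -> (189209/178585): both odd, 178585 mod 4 = 1, 189209 mod 4 = 1, so the flip contributes +1; sign now -1
(189209/178585): 189209 mod 178585 = 10624, so (189209/178585) = (10624/178585)
factor out 2^7: 10624 = 2^7·83; with 178585 mod 8 = 1, (2/178585) = +1; sign now -1; continue with (83/178585)
flip (83/178585) -> (178585/83): both odd, 83 mod 4 = 3, 178585 mod 4 = 1, so the flip contributes +1; sign now -1
(178585/83): 178585 mod 83 = 52, so (178585/83) = (52/83)
factor out 2^2: 52 = 2^2·13; with 83 mod 8 = 3, (2/83) = -1; sign now -1; continue with (13/83)
flip (13/83) -> (83/13): both odd, 13 mod 4 = 1, 83 mod 4 = 3, so the flip contributes +1; sign now -1
(83/13): 83 mod 13 = 5, so (83/13) = (5/13)
flip (5/13) -> (13/5): both odd, 5 mod 4 = 1, 13 mod 4 = 1, so the flip contributes +1; sign now -1
(13/5): 13 mod 5 = 3, so (13/5) = (3/5)
flip (3/5) -> (5/3): both odd, 3 mod 4 = 3, 5 mod 4 = 1, so the flip contributes +1; sign now -1
(5/3): 5 mod 3 = 2, so (5/3) = (2/3)
factor out 2^1: 2 = 2^1·1; with 3 mod 8 = 3, (2/3) = -1; sign now +1; continue with (1/3)
reached (1/3) = 1, so the symbol is +1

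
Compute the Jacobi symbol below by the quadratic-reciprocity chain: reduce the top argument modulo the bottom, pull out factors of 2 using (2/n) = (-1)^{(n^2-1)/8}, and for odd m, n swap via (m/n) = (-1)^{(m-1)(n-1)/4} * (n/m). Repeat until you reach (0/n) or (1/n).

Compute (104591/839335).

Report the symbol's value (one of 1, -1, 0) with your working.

flip (104591/839335) -> (839335/104591): both odd, 104591 mod 4 = 3, 839335 mod 4 = 3, so the flip contributes -1; sign now -1
(839335/104591): 839335 mod 104591 = 2607, so (839335/104591) = (2607/104591)
flip (2607/104591) -> (104591/2607): both odd, 2607 mod 4 = 3, 104591 mod 4 = 3, so the flip contributes -1; sign now +1
(104591/2607): 104591 mod 2607 = 311, so (104591/2607) = (311/2607)
flip (311/2607) -> (2607/311): both odd, 311 mod 4 = 3, 2607 mod 4 = 3, so the flip contributes -1; sign now -1
(2607/311): 2607 mod 311 = 119, so (2607/311) = (119/311)
flip (119/311) -> (311/119): both odd, 119 mod 4 = 3, 311 mod 4 = 3, so the flip contributes -1; sign now +1
(311/119): 311 mod 119 = 73, so (311/119) = (73/119)
flip (73/119) -> (119/73): both odd, 73 mod 4 = 1, 119 mod 4 = 3, so the flip contributes +1; sign now +1
(119/73): 119 mod 73 = 46, so (119/73) = (46/73)
factor out 2^1: 46 = 2^1·23; with 73 mod 8 = 1, (2/73) = +1; sign now +1; continue with (23/73)
flip (23/73) -> (73/23): both odd, 23 mod 4 = 3, 73 mod 4 = 1, so the flip contributes +1; sign now +1
(73/23): 73 mod 23 = 4, so (73/23) = (4/23)
factor out 2^2: 4 = 2^2·1; with 23 mod 8 = 7, (2/23) = +1; sign now +1; continue with (1/23)
reached (1/23) = 1, so the symbol is +1

1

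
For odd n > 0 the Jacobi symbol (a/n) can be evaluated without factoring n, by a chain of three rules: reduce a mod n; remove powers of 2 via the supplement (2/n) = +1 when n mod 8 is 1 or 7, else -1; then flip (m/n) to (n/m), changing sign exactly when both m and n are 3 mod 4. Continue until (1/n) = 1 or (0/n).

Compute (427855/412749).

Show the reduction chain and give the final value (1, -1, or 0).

1

(427855/412749): 427855 mod 412749 = 15106, so (427855/412749) = (15106/412749)
factor out 2^1: 15106 = 2^1·7553; with 412749 mod 8 = 5, (2/412749) = -1; sign now -1; continue with (7553/412749)
flip (7553/412749) -> (412749/7553): both odd, 7553 mod 4 = 1, 412749 mod 4 = 1, so the flip contributes +1; sign now -1
(412749/7553): 412749 mod 7553 = 4887, so (412749/7553) = (4887/7553)
flip (4887/7553) -> (7553/4887): both odd, 4887 mod 4 = 3, 7553 mod 4 = 1, so the flip contributes +1; sign now -1
(7553/4887): 7553 mod 4887 = 2666, so (7553/4887) = (2666/4887)
factor out 2^1: 2666 = 2^1·1333; with 4887 mod 8 = 7, (2/4887) = +1; sign now -1; continue with (1333/4887)
flip (1333/4887) -> (4887/1333): both odd, 1333 mod 4 = 1, 4887 mod 4 = 3, so the flip contributes +1; sign now -1
(4887/1333): 4887 mod 1333 = 888, so (4887/1333) = (888/1333)
factor out 2^3: 888 = 2^3·111; with 1333 mod 8 = 5, (2/1333) = -1; sign now +1; continue with (111/1333)
flip (111/1333) -> (1333/111): both odd, 111 mod 4 = 3, 1333 mod 4 = 1, so the flip contributes +1; sign now +1
(1333/111): 1333 mod 111 = 1, so (1333/111) = (1/111)
reached (1/111) = 1, so the symbol is +1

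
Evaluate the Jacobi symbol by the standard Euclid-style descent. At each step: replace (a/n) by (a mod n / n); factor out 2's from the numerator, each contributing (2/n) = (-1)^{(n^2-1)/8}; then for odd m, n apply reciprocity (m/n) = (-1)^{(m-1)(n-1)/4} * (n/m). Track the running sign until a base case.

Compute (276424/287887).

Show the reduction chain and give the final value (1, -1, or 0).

factor out 2^3: 276424 = 2^3·34553; with 287887 mod 8 = 7, (2/287887) = +1; sign now +1; continue with (34553/287887)
flip (34553/287887) -> (287887/34553): both odd, 34553 mod 4 = 1, 287887 mod 4 = 3, so the flip contributes +1; sign now +1
(287887/34553): 287887 mod 34553 = 11463, so (287887/34553) = (11463/34553)
flip (11463/34553) -> (34553/11463): both odd, 11463 mod 4 = 3, 34553 mod 4 = 1, so the flip contributes +1; sign now +1
(34553/11463): 34553 mod 11463 = 164, so (34553/11463) = (164/11463)
factor out 2^2: 164 = 2^2·41; with 11463 mod 8 = 7, (2/11463) = +1; sign now +1; continue with (41/11463)
flip (41/11463) -> (11463/41): both odd, 41 mod 4 = 1, 11463 mod 4 = 3, so the flip contributes +1; sign now +1
(11463/41): 11463 mod 41 = 24, so (11463/41) = (24/41)
factor out 2^3: 24 = 2^3·3; with 41 mod 8 = 1, (2/41) = +1; sign now +1; continue with (3/41)
flip (3/41) -> (41/3): both odd, 3 mod 4 = 3, 41 mod 4 = 1, so the flip contributes +1; sign now +1
(41/3): 41 mod 3 = 2, so (41/3) = (2/3)
factor out 2^1: 2 = 2^1·1; with 3 mod 8 = 3, (2/3) = -1; sign now -1; continue with (1/3)
reached (1/3) = 1, so the symbol is -1

-1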